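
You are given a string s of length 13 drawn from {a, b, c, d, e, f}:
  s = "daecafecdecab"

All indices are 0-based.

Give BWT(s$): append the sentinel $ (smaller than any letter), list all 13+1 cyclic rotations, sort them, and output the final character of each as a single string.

rank  rotation        last
    0  $daecafecdecab  b
    1  ab$daecafecdec  c
    2  aecafecdecab$d  d
    3  afecdecab$daec  c
    4  b$daecafecdeca  a
    5  cab$daecafecde  e
    6  cafecdecab$dae  e
    7  cdecab$daecafe  e
    8  daecafecdecab$  $
    9  decab$daecafec  c
   10  ecab$daecafecd  d
   11  ecafecdecab$da  a
   12  ecdecab$daecaf  f
   13  fecdecab$daeca  a

bcdcaeee$cdafa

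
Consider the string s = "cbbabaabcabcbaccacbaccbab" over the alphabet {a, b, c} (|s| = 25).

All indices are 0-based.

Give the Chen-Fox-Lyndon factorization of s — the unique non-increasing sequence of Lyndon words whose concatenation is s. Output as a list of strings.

emit factor 1: 'c' (i=0, period=1)
emit factor 2: 'b' (i=1, period=1)
emit factor 3: 'b' (i=2, period=1)
emit factor 4: 'ab' (i=3, period=2)
emit factor 5: 'aabcabcbaccacbaccbab' (i=5, period=20)

["c", "b", "b", "ab", "aabcabcbaccacbaccbab"]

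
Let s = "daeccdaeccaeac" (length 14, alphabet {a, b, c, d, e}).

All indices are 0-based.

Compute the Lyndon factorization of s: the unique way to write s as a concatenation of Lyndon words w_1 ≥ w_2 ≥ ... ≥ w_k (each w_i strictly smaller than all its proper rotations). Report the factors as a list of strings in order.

emit factor 1: 'd' (i=0, period=1)
emit factor 2: 'aeccd' (i=1, period=5)
emit factor 3: 'aecc' (i=6, period=4)
emit factor 4: 'ae' (i=10, period=2)
emit factor 5: 'ac' (i=12, period=2)

["d", "aeccd", "aecc", "ae", "ac"]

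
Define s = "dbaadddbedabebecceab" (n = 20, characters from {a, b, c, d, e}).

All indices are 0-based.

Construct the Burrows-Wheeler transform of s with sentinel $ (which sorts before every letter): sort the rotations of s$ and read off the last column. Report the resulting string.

bbedaadaedece$ddacbbb

rank  rotation               last
    0  $dbaadddbedabebecceab  b
    1  aadddbedabebecceab$db  b
    2  ab$dbaadddbedabebecce  e
    3  abebecceab$dbaadddbed  d
    4  adddbedabebecceab$dba  a
    5  b$dbaadddbedabebeccea  a
    6  baadddbedabebecceab$d  d
    7  bebecceab$dbaadddbeda  a
    8  becceab$dbaadddbedabe  e
    9  bedabebecceab$dbaaddd  d
   10  cceab$dbaadddbedabebe  e
   11  ceab$dbaadddbedabebec  c
   12  dabebecceab$dbaadddbe  e
   13  dbaadddbedabebecceab$  $
   14  dbedabebecceab$dbaadd  d
   15  ddbedabebecceab$dbaad  d
   16  dddbedabebecceab$dbaa  a
   17  eab$dbaadddbedabebecc  c
   18  ebecceab$dbaadddbedab  b
   19  ecceab$dbaadddbedabeb  b
   20  edabebecceab$dbaadddb  b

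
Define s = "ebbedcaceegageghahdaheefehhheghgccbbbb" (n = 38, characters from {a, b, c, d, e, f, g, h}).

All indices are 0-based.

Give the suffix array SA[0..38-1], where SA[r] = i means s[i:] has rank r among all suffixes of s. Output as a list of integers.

[6, 11, 16, 19, 37, 36, 35, 34, 1, 2, 5, 33, 32, 7, 18, 4, 0, 3, 21, 8, 22, 9, 13, 28, 24, 23, 10, 31, 12, 14, 29, 15, 17, 20, 27, 30, 26, 25]

rank→(start, suffix):
  0 → (6, 'aceegageghahdaheefehhheghgccbbbb')
  1 → (11, 'ageghahdaheefehhheghgccbbbb')
  2 → (16, 'ahdaheefehhheghgccbbbb')
  3 → (19, 'aheefehhheghgccbbbb')
  4 → (37, 'b')
  5 → (36, 'bb')
  6 → (35, 'bbb')
  7 → (34, 'bbbb')
  8 → (1, 'bbedcaceegageghahdaheefehhheghgccbbbb')
  9 → (2, 'bedcaceegageghahdaheefehhheghgccbbbb')
  10 → (5, 'caceegageghahdaheefehhheghgccbbbb')
  11 → (33, 'cbbbb')
  12 → (32, 'ccbbbb')
  13 → (7, 'ceegageghahdaheefehhheghgccbbbb')
  14 → (18, 'daheefehhheghgccbbbb')
  15 → (4, 'dcaceegageghahdaheefehhheghgccbbbb')
  16 → (0, 'ebbedcaceegageghahdaheefehhheghgccbbbb')
  17 → (3, 'edcaceegageghahdaheefehhheghgccbbbb')
  18 → (21, 'eefehhheghgccbbbb')
  19 → (8, 'eegageghahdaheefehhheghgccbbbb')
  20 → (22, 'efehhheghgccbbbb')
  21 → (9, 'egageghahdaheefehhheghgccbbbb')
  22 → (13, 'eghahdaheefehhheghgccbbbb')
  23 → (28, 'eghgccbbbb')
  24 → (24, 'ehhheghgccbbbb')
  25 → (23, 'fehhheghgccbbbb')
  26 → (10, 'gageghahdaheefehhheghgccbbbb')
  27 → (31, 'gccbbbb')
  28 → (12, 'geghahdaheefehhheghgccbbbb')
  29 → (14, 'ghahdaheefehhheghgccbbbb')
  30 → (29, 'ghgccbbbb')
  31 → (15, 'hahdaheefehhheghgccbbbb')
  32 → (17, 'hdaheefehhheghgccbbbb')
  33 → (20, 'heefehhheghgccbbbb')
  34 → (27, 'heghgccbbbb')
  35 → (30, 'hgccbbbb')
  36 → (26, 'hheghgccbbbb')
  37 → (25, 'hhheghgccbbbb')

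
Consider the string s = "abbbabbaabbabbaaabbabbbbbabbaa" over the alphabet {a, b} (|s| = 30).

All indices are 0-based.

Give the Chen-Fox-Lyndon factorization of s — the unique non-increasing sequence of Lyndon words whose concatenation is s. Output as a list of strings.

["abbb", "abb", "aabbabb", "aaabbabbbbbabb", "a", "a"]

emit factor 1: 'abbb' (i=0, period=4)
emit factor 2: 'abb' (i=4, period=3)
emit factor 3: 'aabbabb' (i=7, period=7)
emit factor 4: 'aaabbabbbbbabb' (i=14, period=14)
emit factor 5: 'a' (i=28, period=1)
emit factor 6: 'a' (i=29, period=1)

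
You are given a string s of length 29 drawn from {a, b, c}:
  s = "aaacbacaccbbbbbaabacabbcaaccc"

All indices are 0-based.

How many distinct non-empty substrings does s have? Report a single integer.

382

rank→(start, suffix):
  0 → (0, 'aaacbacaccbbbbbaabacabbcaaccc')
  1 → (15, 'aabacabbcaaccc')
  2 → (1, 'aacbacaccbbbbbaabacabbcaaccc')
  3 → (24, 'aaccc')
  4 → (16, 'abacabbcaaccc')
  5 → (20, 'abbcaaccc')
  6 → (18, 'acabbcaaccc')
  7 → (5, 'acaccbbbbbaabacabbcaaccc')
  8 → (2, 'acbacaccbbbbbaabacabbcaaccc')
  9 → (7, 'accbbbbbaabacabbcaaccc')
  10 → (25, 'accc')
  11 → (14, 'baabacabbcaaccc')
  12 → (17, 'bacabbcaaccc')
  13 → (4, 'bacaccbbbbbaabacabbcaaccc')
  14 → (13, 'bbaabacabbcaaccc')
  15 → (12, 'bbbaabacabbcaaccc')
  16 → (11, 'bbbbaabacabbcaaccc')
  17 → (10, 'bbbbbaabacabbcaaccc')
  18 → (21, 'bbcaaccc')
  19 → (22, 'bcaaccc')
  20 → (28, 'c')
  21 → (23, 'caaccc')
  22 → (19, 'cabbcaaccc')
  23 → (6, 'caccbbbbbaabacabbcaaccc')
  24 → (3, 'cbacaccbbbbbaabacabbcaaccc')
  25 → (9, 'cbbbbbaabacabbcaaccc')
  26 → (27, 'cc')
  27 → (8, 'ccbbbbbaabacabbcaaccc')
  28 → (26, 'ccc')

SA = [0, 15, 1, 24, 16, 20, 18, 5, 2, 7, 25, 14, 17, 4, 13, 12, 11, 10, 21, 22, 28, 23, 19, 6, 3, 9, 27, 8, 26]
[i] adj suffixes → lcp
  [1] 0/15 → 2 ('aa')
  [2] 15/1 → 2 ('aa')
  [3] 1/24 → 3 ('aac')
  [4] 24/16 → 1 ('a')
  [5] 16/20 → 2 ('ab')
  [6] 20/18 → 1 ('a')
  [7] 18/5 → 3 ('aca')
  [8] 5/2 → 2 ('ac')
  [9] 2/7 → 2 ('ac')
  [10] 7/25 → 3 ('acc')
  [11] 25/14 → 0 ('')
  [12] 14/17 → 2 ('ba')
  [13] 17/4 → 4 ('baca')
  [14] 4/13 → 1 ('b')
  [15] 13/12 → 2 ('bb')
  [16] 12/11 → 3 ('bbb')
  [17] 11/10 → 4 ('bbbb')
  [18] 10/21 → 2 ('bb')
  [19] 21/22 → 1 ('b')
  [20] 22/28 → 0 ('')
  [21] 28/23 → 1 ('c')
  [22] 23/19 → 2 ('ca')
  [23] 19/6 → 2 ('ca')
  [24] 6/3 → 1 ('c')
  [25] 3/9 → 2 ('cb')
  [26] 9/27 → 1 ('c')
  [27] 27/8 → 2 ('cc')
  [28] 8/26 → 2 ('cc')

n(n+1)/2 = 29·30/2 = 435
Σ LCP = 0 + 2 + 2 + 3 + 1 + 2 + 1 + 3 + 2 + 2 + 3 + 0 + 2 + 4 + 1 + 2 + 3 + 4 + 2 + 1 + 0 + 1 + 2 + 2 + 1 + 2 + 1 + 2 + 2 = 53
distinct = 435 − 53 = 382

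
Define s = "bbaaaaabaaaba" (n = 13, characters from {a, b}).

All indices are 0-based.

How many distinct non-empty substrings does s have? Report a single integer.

rank→(start, suffix):
  0 → (12, 'a')
  1 → (2, 'aaaaabaaaba')
  2 → (3, 'aaaabaaaba')
  3 → (8, 'aaaba')
  4 → (4, 'aaabaaaba')
  5 → (9, 'aaba')
  6 → (5, 'aabaaaba')
  7 → (10, 'aba')
  8 → (6, 'abaaaba')
  9 → (11, 'ba')
  10 → (1, 'baaaaabaaaba')
  11 → (7, 'baaaba')
  12 → (0, 'bbaaaaabaaaba')

SA = [12, 2, 3, 8, 4, 9, 5, 10, 6, 11, 1, 7, 0]
[i] adj suffixes → lcp
  [1] 12/2 → 1 ('a')
  [2] 2/3 → 4 ('aaaa')
  [3] 3/8 → 3 ('aaa')
  [4] 8/4 → 5 ('aaaba')
  [5] 4/9 → 2 ('aa')
  [6] 9/5 → 4 ('aaba')
  [7] 5/10 → 1 ('a')
  [8] 10/6 → 3 ('aba')
  [9] 6/11 → 0 ('')
  [10] 11/1 → 2 ('ba')
  [11] 1/7 → 4 ('baaa')
  [12] 7/0 → 1 ('b')

n(n+1)/2 = 13·14/2 = 91
Σ LCP = 0 + 1 + 4 + 3 + 5 + 2 + 4 + 1 + 3 + 0 + 2 + 4 + 1 = 30
distinct = 91 − 30 = 61

61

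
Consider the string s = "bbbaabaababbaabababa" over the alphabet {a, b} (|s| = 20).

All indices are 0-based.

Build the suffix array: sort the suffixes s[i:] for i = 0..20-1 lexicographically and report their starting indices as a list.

[19, 3, 12, 6, 17, 4, 15, 13, 7, 9, 18, 2, 11, 5, 16, 14, 8, 1, 10, 0]

rank→(start, suffix):
  0 → (19, 'a')
  1 → (3, 'aabaababbaabababa')
  2 → (12, 'aabababa')
  3 → (6, 'aababbaabababa')
  4 → (17, 'aba')
  5 → (4, 'abaababbaabababa')
  6 → (15, 'ababa')
  7 → (13, 'abababa')
  8 → (7, 'ababbaabababa')
  9 → (9, 'abbaabababa')
  10 → (18, 'ba')
  11 → (2, 'baabaababbaabababa')
  12 → (11, 'baabababa')
  13 → (5, 'baababbaabababa')
  14 → (16, 'baba')
  15 → (14, 'bababa')
  16 → (8, 'babbaabababa')
  17 → (1, 'bbaabaababbaabababa')
  18 → (10, 'bbaabababa')
  19 → (0, 'bbbaabaababbaabababa')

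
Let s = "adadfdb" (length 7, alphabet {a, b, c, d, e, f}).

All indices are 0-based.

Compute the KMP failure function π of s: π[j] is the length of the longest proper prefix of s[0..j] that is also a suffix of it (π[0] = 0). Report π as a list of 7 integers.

π[0] = 0
j=1 s[j]='d': π[1]=0 (border '')
j=2 s[j]='a': π[2]=1 (border 'a')
j=3 s[j]='d': π[3]=2 (border 'ad')
j=4 s[j]='f': k: 2→0; π[4]=0 (border '')
j=5 s[j]='d': π[5]=0 (border '')
j=6 s[j]='b': π[6]=0 (border '')

[0, 0, 1, 2, 0, 0, 0]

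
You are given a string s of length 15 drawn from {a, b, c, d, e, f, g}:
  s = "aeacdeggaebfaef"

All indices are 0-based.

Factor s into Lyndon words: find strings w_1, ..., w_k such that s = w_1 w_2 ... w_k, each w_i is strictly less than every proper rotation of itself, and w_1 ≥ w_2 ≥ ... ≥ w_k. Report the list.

emit factor 1: 'ae' (i=0, period=2)
emit factor 2: 'acdeggaebfaef' (i=2, period=13)

["ae", "acdeggaebfaef"]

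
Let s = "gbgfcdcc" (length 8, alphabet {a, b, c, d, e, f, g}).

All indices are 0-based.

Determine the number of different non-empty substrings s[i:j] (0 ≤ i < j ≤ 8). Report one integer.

33

rank→(start, suffix):
  0 → (1, 'bgfcdcc')
  1 → (7, 'c')
  2 → (6, 'cc')
  3 → (4, 'cdcc')
  4 → (5, 'dcc')
  5 → (3, 'fcdcc')
  6 → (0, 'gbgfcdcc')
  7 → (2, 'gfcdcc')

SA = [1, 7, 6, 4, 5, 3, 0, 2]
[i] adj suffixes → lcp
  [1] 1/7 → 0 ('')
  [2] 7/6 → 1 ('c')
  [3] 6/4 → 1 ('c')
  [4] 4/5 → 0 ('')
  [5] 5/3 → 0 ('')
  [6] 3/0 → 0 ('')
  [7] 0/2 → 1 ('g')

n(n+1)/2 = 8·9/2 = 36
Σ LCP = 0 + 0 + 1 + 1 + 0 + 0 + 0 + 1 = 3
distinct = 36 − 3 = 33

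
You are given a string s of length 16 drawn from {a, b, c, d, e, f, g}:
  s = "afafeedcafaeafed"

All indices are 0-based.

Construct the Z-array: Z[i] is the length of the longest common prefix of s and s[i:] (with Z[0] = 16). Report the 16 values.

Z[0]=16
i=1: outside box; Z[1]=0
i=2: outside box; Z[2]=2 grow→box=[2,4)
i=3: min(r-i=1, Z[1]=0)=0; Z[3]=0
i=4: outside box; Z[4]=0
i=5: outside box; Z[5]=0
i=6: outside box; Z[6]=0
i=7: outside box; Z[7]=0
i=8: outside box; Z[8]=3 grow→box=[8,11)
i=9: min(r-i=2, Z[1]=0)=0; Z[9]=0
i=10: min(r-i=1, Z[2]=2)=1; Z[10]=1
i=11: outside box; Z[11]=0
i=12: outside box; Z[12]=2 grow→box=[12,14)
i=13: min(r-i=1, Z[1]=0)=0; Z[13]=0
i=14: outside box; Z[14]=0
i=15: outside box; Z[15]=0

[16, 0, 2, 0, 0, 0, 0, 0, 3, 0, 1, 0, 2, 0, 0, 0]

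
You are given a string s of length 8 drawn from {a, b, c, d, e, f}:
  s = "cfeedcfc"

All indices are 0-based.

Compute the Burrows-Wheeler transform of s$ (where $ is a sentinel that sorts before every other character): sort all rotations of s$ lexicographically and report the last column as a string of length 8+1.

rank  rotation   last
    0  $cfeedcfc  c
    1  c$cfeedcf  f
    2  cfc$cfeed  d
    3  cfeedcfc$  $
    4  dcfc$cfee  e
    5  edcfc$cfe  e
    6  eedcfc$cf  f
    7  fc$cfeedc  c
    8  feedcfc$c  c

cfd$eefcc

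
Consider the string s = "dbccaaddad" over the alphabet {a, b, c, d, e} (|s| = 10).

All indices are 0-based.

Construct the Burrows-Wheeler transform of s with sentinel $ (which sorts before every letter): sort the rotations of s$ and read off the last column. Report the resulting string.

rank  rotation     last
    0  $dbccaaddad  d
    1  aaddad$dbcc  c
    2  ad$dbccaadd  d
    3  addad$dbcca  a
    4  bccaaddad$d  d
    5  caaddad$dbc  c
    6  ccaaddad$db  b
    7  d$dbccaadda  a
    8  dad$dbccaad  d
    9  dbccaaddad$  $
   10  ddad$dbccaa  a

dcdadcbad$a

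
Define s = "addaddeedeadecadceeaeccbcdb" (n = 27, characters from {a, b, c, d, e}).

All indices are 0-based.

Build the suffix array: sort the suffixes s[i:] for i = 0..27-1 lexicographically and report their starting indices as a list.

[14, 0, 3, 10, 19, 26, 23, 13, 22, 21, 24, 16, 2, 25, 15, 1, 4, 8, 11, 5, 9, 18, 12, 20, 7, 17, 6]

sorted suffixes:
  #0 SA[0]=14  'adceeaeccbcdb'
  #1 SA[1]=0  'addaddeedeadecadceeaeccbcdb'
  #2 SA[2]=3  'addeedeadecadceeaeccbcdb'
  #3 SA[3]=10  'adecadceeaeccbcdb'
  #4 SA[4]=19  'aeccbcdb'
  #5 SA[5]=26  'b'
  #6 SA[6]=23  'bcdb'
  #7 SA[7]=13  'cadceeaeccbcdb'
  #8 SA[8]=22  'cbcdb'
  #9 SA[9]=21  'ccbcdb'
  #10 SA[10]=24  'cdb'
  #11 SA[11]=16  'ceeaeccbcdb'
  #12 SA[12]=2  'daddeedeadecadceeaeccbcdb'
  #13 SA[13]=25  'db'
  #14 SA[14]=15  'dceeaeccbcdb'
  #15 SA[15]=1  'ddaddeedeadecadceeaeccbcdb'
  #16 SA[16]=4  'ddeedeadecadceeaeccbcdb'
  #17 SA[17]=8  'deadecadceeaeccbcdb'
  #18 SA[18]=11  'decadceeaeccbcdb'
  #19 SA[19]=5  'deedeadecadceeaeccbcdb'
  #20 SA[20]=9  'eadecadceeaeccbcdb'
  #21 SA[21]=18  'eaeccbcdb'
  #22 SA[22]=12  'ecadceeaeccbcdb'
  #23 SA[23]=20  'eccbcdb'
  #24 SA[24]=7  'edeadecadceeaeccbcdb'
  #25 SA[25]=17  'eeaeccbcdb'
  #26 SA[26]=6  'eedeadecadceeaeccbcdb'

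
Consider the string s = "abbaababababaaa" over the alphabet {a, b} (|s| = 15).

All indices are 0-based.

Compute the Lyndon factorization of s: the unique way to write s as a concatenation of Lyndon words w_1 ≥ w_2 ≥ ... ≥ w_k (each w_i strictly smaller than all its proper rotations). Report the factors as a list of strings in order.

emit factor 1: 'abb' (i=0, period=3)
emit factor 2: 'aabababab' (i=3, period=9)
emit factor 3: 'a' (i=12, period=1)
emit factor 4: 'a' (i=13, period=1)
emit factor 5: 'a' (i=14, period=1)

["abb", "aabababab", "a", "a", "a"]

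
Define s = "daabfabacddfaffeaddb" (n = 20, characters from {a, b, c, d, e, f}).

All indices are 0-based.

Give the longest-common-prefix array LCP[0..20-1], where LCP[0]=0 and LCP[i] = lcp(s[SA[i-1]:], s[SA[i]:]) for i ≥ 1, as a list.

[0, 1, 2, 1, 1, 1, 0, 1, 1, 0, 0, 1, 1, 2, 1, 0, 0, 2, 1, 1]

rank | idx | suffix
   0 |   1 | aabfabacddfaffeaddb
   1 |   5 | abacddfaffeaddb
   2 |   2 | abfabacddfaffeaddb
   3 |   7 | acddfaffeaddb
   4 |  16 | addb
   5 |  12 | affeaddb
   6 |  19 | b
   7 |   6 | bacddfaffeaddb
   8 |   3 | bfabacddfaffeaddb
   9 |   8 | cddfaffeaddb
  10 |   0 | daabfabacddfaffeaddb
  11 |  18 | db
  12 |  17 | ddb
  13 |   9 | ddfaffeaddb
  14 |  10 | dfaffeaddb
  15 |  15 | eaddb
  16 |   4 | fabacddfaffeaddb
  17 |  11 | faffeaddb
  18 |  14 | feaddb
  19 |  13 | ffeaddb

SA = [1, 5, 2, 7, 16, 12, 19, 6, 3, 8, 0, 18, 17, 9, 10, 15, 4, 11, 14, 13]
[i] adj suffixes → lcp
  [1] 1/5 → 1 ('a')
  [2] 5/2 → 2 ('ab')
  [3] 2/7 → 1 ('a')
  [4] 7/16 → 1 ('a')
  [5] 16/12 → 1 ('a')
  [6] 12/19 → 0 ('')
  [7] 19/6 → 1 ('b')
  [8] 6/3 → 1 ('b')
  [9] 3/8 → 0 ('')
  [10] 8/0 → 0 ('')
  [11] 0/18 → 1 ('d')
  [12] 18/17 → 1 ('d')
  [13] 17/9 → 2 ('dd')
  [14] 9/10 → 1 ('d')
  [15] 10/15 → 0 ('')
  [16] 15/4 → 0 ('')
  [17] 4/11 → 2 ('fa')
  [18] 11/14 → 1 ('f')
  [19] 14/13 → 1 ('f')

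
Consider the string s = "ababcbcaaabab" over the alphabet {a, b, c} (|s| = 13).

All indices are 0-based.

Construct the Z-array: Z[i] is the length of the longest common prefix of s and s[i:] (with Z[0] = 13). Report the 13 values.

Z[0]=13
i=1: i≥r, start 0; Z[1]=0
i=2: i≥r, start 0; Z[2]=2 extend→box=[2,4)
i=3: min(r-i=1, Z[1]=0)=0; Z[3]=0
i=4: i≥r, start 0; Z[4]=0
i=5: i≥r, start 0; Z[5]=0
i=6: i≥r, start 0; Z[6]=0
i=7: i≥r, start 0; Z[7]=1 extend→box=[7,8)
i=8: i≥r, start 0; Z[8]=1 extend→box=[8,9)
i=9: i≥r, start 0; Z[9]=4 extend→box=[9,13)
i=10: min(r-i=3, Z[1]=0)=0; Z[10]=0
i=11: min(r-i=2, Z[2]=2)=2; Z[11]=2
i=12: min(r-i=1, Z[3]=0)=0; Z[12]=0

[13, 0, 2, 0, 0, 0, 0, 1, 1, 4, 0, 2, 0]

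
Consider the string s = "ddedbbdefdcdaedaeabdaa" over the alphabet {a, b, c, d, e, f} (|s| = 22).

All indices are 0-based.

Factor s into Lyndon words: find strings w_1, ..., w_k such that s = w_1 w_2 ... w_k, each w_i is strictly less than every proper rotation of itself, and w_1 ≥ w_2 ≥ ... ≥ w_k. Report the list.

["dde", "d", "bbdefdcd", "aed", "ae", "abd", "a", "a"]

emit factor 1: 'dde' (i=0, period=3)
emit factor 2: 'd' (i=3, period=1)
emit factor 3: 'bbdefdcd' (i=4, period=8)
emit factor 4: 'aed' (i=12, period=3)
emit factor 5: 'ae' (i=15, period=2)
emit factor 6: 'abd' (i=17, period=3)
emit factor 7: 'a' (i=20, period=1)
emit factor 8: 'a' (i=21, period=1)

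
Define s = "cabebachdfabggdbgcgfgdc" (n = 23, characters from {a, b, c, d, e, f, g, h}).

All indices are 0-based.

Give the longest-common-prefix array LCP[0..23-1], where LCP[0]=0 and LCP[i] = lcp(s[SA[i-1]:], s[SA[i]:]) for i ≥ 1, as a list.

rank | idx | suffix
   0 |   1 | abebachdfabggdbgcgfgdc
   1 |  10 | abggdbgcgfgdc
   2 |   5 | achdfabggdbgcgfgdc
   3 |   4 | bachdfabggdbgcgfgdc
   4 |   2 | bebachdfabggdbgcgfgdc
   5 |  15 | bgcgfgdc
   6 |  11 | bggdbgcgfgdc
   7 |  22 | c
   8 |   0 | cabebachdfabggdbgcgfgdc
   9 |  17 | cgfgdc
  10 |   6 | chdfabggdbgcgfgdc
  11 |  14 | dbgcgfgdc
  12 |  21 | dc
  13 |   8 | dfabggdbgcgfgdc
  14 |   3 | ebachdfabggdbgcgfgdc
  15 |   9 | fabggdbgcgfgdc
  16 |  19 | fgdc
  17 |  16 | gcgfgdc
  18 |  13 | gdbgcgfgdc
  19 |  20 | gdc
  20 |  18 | gfgdc
  21 |  12 | ggdbgcgfgdc
  22 |   7 | hdfabggdbgcgfgdc

SA = [1, 10, 5, 4, 2, 15, 11, 22, 0, 17, 6, 14, 21, 8, 3, 9, 19, 16, 13, 20, 18, 12, 7]
rank  pair      lcp
   1  s[1:],s[10:]  2  'ab'
   2  s[10:],s[5:]  1  'a'
   3  s[5:],s[4:]  0  ''
   4  s[4:],s[2:]  1  'b'
   5  s[2:],s[15:]  1  'b'
   6  s[15:],s[11:]  2  'bg'
   7  s[11:],s[22:]  0  ''
   8  s[22:],s[0:]  1  'c'
   9  s[0:],s[17:]  1  'c'
  10  s[17:],s[6:]  1  'c'
  11  s[6:],s[14:]  0  ''
  12  s[14:],s[21:]  1  'd'
  13  s[21:],s[8:]  1  'd'
  14  s[8:],s[3:]  0  ''
  15  s[3:],s[9:]  0  ''
  16  s[9:],s[19:]  1  'f'
  17  s[19:],s[16:]  0  ''
  18  s[16:],s[13:]  1  'g'
  19  s[13:],s[20:]  2  'gd'
  20  s[20:],s[18:]  1  'g'
  21  s[18:],s[12:]  1  'g'
  22  s[12:],s[7:]  0  ''

[0, 2, 1, 0, 1, 1, 2, 0, 1, 1, 1, 0, 1, 1, 0, 0, 1, 0, 1, 2, 1, 1, 0]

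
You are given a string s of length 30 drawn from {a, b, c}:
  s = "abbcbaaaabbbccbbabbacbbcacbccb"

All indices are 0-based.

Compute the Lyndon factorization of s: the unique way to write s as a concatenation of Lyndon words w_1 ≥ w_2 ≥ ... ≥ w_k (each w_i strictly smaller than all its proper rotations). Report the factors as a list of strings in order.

["abbcb", "aaaabbbccbbabbacbbcacbccb"]

emit factor 1: 'abbcb' (i=0, period=5)
emit factor 2: 'aaaabbbccbbabbacbbcacbccb' (i=5, period=25)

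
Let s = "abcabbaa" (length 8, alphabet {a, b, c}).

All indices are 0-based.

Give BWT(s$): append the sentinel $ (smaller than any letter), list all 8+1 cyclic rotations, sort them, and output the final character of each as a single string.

aabc$baab

rank  rotation   last
    0  $abcabbaa  a
    1  a$abcabba  a
    2  aa$abcabb  b
    3  abbaa$abc  c
    4  abcabbaa$  $
    5  baa$abcab  b
    6  bbaa$abca  a
    7  bcabbaa$a  a
    8  cabbaa$ab  b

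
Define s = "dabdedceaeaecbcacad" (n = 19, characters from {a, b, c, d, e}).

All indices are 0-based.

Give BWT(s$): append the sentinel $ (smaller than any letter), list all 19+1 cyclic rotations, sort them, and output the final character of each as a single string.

ddcceecabaeda$ebcaad

rank  rotation              last
    0  $dabdedceaeaecbcacad  d
    1  abdedceaeaecbcacad$d  d
    2  acad$dabdedceaeaecbc  c
    3  ad$dabdedceaeaecbcac  c
    4  aeaecbcacad$dabdedce  e
    5  aecbcacad$dabdedceae  e
    6  bcacad$dabdedceaeaec  c
    7  bdedceaeaecbcacad$da  a
    8  cacad$dabdedceaeaecb  b
    9  cad$dabdedceaeaecbca  a
   10  cbcacad$dabdedceaeae  e
   11  ceaeaecbcacad$dabded  d
   12  d$dabdedceaeaecbcaca  a
   13  dabdedceaeaecbcacad$  $
   14  dceaeaecbcacad$dabde  e
   15  dedceaeaecbcacad$dab  b
   16  eaeaecbcacad$dabdedc  c
   17  eaecbcacad$dabdedcea  a
   18  ecbcacad$dabdedceaea  a
   19  edceaeaecbcacad$dabd  d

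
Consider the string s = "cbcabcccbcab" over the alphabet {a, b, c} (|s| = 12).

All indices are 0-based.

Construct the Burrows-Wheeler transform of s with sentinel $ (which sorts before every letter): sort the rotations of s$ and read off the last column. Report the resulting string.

rank  rotation       last
    0  $cbcabcccbcab  b
    1  ab$cbcabcccbc  c
    2  abcccbcab$cbc  c
    3  b$cbcabcccbca  a
    4  bcab$cbcabccc  c
    5  bcabcccbcab$c  c
    6  bcccbcab$cbca  a
    7  cab$cbcabcccb  b
    8  cabcccbcab$cb  b
    9  cbcab$cbcabcc  c
   10  cbcabcccbcab$  $
   11  ccbcab$cbcabc  c
   12  cccbcab$cbcab  b

bccaccabbc$cb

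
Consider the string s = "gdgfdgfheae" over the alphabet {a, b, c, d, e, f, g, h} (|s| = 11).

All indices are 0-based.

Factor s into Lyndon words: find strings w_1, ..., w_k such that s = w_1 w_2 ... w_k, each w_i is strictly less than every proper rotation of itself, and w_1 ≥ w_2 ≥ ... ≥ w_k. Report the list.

emit factor 1: 'g' (i=0, period=1)
emit factor 2: 'dgfdgfhe' (i=1, period=8)
emit factor 3: 'ae' (i=9, period=2)

["g", "dgfdgfhe", "ae"]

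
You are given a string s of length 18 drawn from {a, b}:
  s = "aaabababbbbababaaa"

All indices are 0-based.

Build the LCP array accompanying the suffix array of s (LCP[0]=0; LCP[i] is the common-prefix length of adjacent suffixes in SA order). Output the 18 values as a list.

[0, 1, 2, 3, 2, 1, 3, 5, 4, 2, 0, 2, 4, 5, 3, 1, 2, 3]

sorted suffixes:
  #0 SA[0]=17  'a'
  #1 SA[1]=16  'aa'
  #2 SA[2]=15  'aaa'
  #3 SA[3]=0  'aaabababbbbababaaa'
  #4 SA[4]=1  'aabababbbbababaaa'
  #5 SA[5]=13  'abaaa'
  #6 SA[6]=11  'ababaaa'
  #7 SA[7]=2  'abababbbbababaaa'
  #8 SA[8]=4  'ababbbbababaaa'
  #9 SA[9]=6  'abbbbababaaa'
  #10 SA[10]=14  'baaa'
  #11 SA[11]=12  'babaaa'
  #12 SA[12]=10  'bababaaa'
  #13 SA[13]=3  'bababbbbababaaa'
  #14 SA[14]=5  'babbbbababaaa'
  #15 SA[15]=9  'bbababaaa'
  #16 SA[16]=8  'bbbababaaa'
  #17 SA[17]=7  'bbbbababaaa'

SA = [17, 16, 15, 0, 1, 13, 11, 2, 4, 6, 14, 12, 10, 3, 5, 9, 8, 7]
i: (SA[i-1],SA[i]) lcp shared
  1: (17,16) 1 'a'
  2: (16,15) 2 'aa'
  3: (15,0) 3 'aaa'
  4: (0,1) 2 'aa'
  5: (1,13) 1 'a'
  6: (13,11) 3 'aba'
  7: (11,2) 5 'ababa'
  8: (2,4) 4 'abab'
  9: (4,6) 2 'ab'
  10: (6,14) 0 ''
  11: (14,12) 2 'ba'
  12: (12,10) 4 'baba'
  13: (10,3) 5 'babab'
  14: (3,5) 3 'bab'
  15: (5,9) 1 'b'
  16: (9,8) 2 'bb'
  17: (8,7) 3 'bbb'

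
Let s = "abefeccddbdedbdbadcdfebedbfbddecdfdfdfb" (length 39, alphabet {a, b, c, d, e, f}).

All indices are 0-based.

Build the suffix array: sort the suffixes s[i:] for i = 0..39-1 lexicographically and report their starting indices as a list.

rank→(start, suffix):
  0 → (0, 'abefeccddbdedbdbadcdfebedbfbddecdfdfdfb')
  1 → (16, 'adcdfebedbfbddecdfdfdfb')
  2 → (38, 'b')
  3 → (15, 'badcdfebedbfbddecdfdfdfb')
  4 → (13, 'bdbadcdfebedbfbddecdfdfdfb')
  5 → (27, 'bddecdfdfdfb')
  6 → (9, 'bdedbdbadcdfebedbfbddecdfdfdfb')
  7 → (22, 'bedbfbddecdfdfdfb')
  8 → (1, 'befeccddbdedbdbadcdfebedbfbddecdfdfdfb')
  9 → (25, 'bfbddecdfdfdfb')
  10 → (5, 'ccddbdedbdbadcdfebedbfbddecdfdfdfb')
  11 → (6, 'cddbdedbdbadcdfebedbfbddecdfdfdfb')
  12 → (31, 'cdfdfdfb')
  13 → (18, 'cdfebedbfbddecdfdfdfb')
  14 → (14, 'dbadcdfebedbfbddecdfdfdfb')
  15 → (12, 'dbdbadcdfebedbfbddecdfdfdfb')
  16 → (8, 'dbdedbdbadcdfebedbfbddecdfdfdfb')
  17 → (24, 'dbfbddecdfdfdfb')
  18 → (17, 'dcdfebedbfbddecdfdfdfb')
  19 → (7, 'ddbdedbdbadcdfebedbfbddecdfdfdfb')
  20 → (28, 'ddecdfdfdfb')
  21 → (29, 'decdfdfdfb')
  22 → (10, 'dedbdbadcdfebedbfbddecdfdfdfb')
  23 → (36, 'dfb')
  24 → (34, 'dfdfb')
  25 → (32, 'dfdfdfb')
  26 → (19, 'dfebedbfbddecdfdfdfb')
  27 → (21, 'ebedbfbddecdfdfdfb')
  28 → (4, 'eccddbdedbdbadcdfebedbfbddecdfdfdfb')
  29 → (30, 'ecdfdfdfb')
  30 → (11, 'edbdbadcdfebedbfbddecdfdfdfb')
  31 → (23, 'edbfbddecdfdfdfb')
  32 → (2, 'efeccddbdedbdbadcdfebedbfbddecdfdfdfb')
  33 → (37, 'fb')
  34 → (26, 'fbddecdfdfdfb')
  35 → (35, 'fdfb')
  36 → (33, 'fdfdfb')
  37 → (20, 'febedbfbddecdfdfdfb')
  38 → (3, 'feccddbdedbdbadcdfebedbfbddecdfdfdfb')

[0, 16, 38, 15, 13, 27, 9, 22, 1, 25, 5, 6, 31, 18, 14, 12, 8, 24, 17, 7, 28, 29, 10, 36, 34, 32, 19, 21, 4, 30, 11, 23, 2, 37, 26, 35, 33, 20, 3]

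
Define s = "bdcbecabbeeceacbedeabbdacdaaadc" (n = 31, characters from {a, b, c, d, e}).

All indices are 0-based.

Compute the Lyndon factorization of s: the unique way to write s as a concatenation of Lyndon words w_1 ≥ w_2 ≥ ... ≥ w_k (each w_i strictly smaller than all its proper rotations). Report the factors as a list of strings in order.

emit factor 1: 'bdcbec' (i=0, period=6)
emit factor 2: 'abbeeceacbede' (i=6, period=13)
emit factor 3: 'abbdacd' (i=19, period=7)
emit factor 4: 'aaadc' (i=26, period=5)

["bdcbec", "abbeeceacbede", "abbdacd", "aaadc"]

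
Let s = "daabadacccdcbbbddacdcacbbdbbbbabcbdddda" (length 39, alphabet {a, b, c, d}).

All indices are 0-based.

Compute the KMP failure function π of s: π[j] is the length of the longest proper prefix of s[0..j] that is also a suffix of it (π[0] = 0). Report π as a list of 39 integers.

π[0] = 0
j=1 s[j]='a': π[1]=0 (border '')
j=2 s[j]='a': π[2]=0 (border '')
j=3 s[j]='b': π[3]=0 (border '')
j=4 s[j]='a': π[4]=0 (border '')
j=5 s[j]='d': π[5]=1 (border 'd')
j=6 s[j]='a': π[6]=2 (border 'da')
j=7 s[j]='c': k: 2→0; π[7]=0 (border '')
j=8 s[j]='c': π[8]=0 (border '')
j=9 s[j]='c': π[9]=0 (border '')
j=10 s[j]='d': π[10]=1 (border 'd')
j=11 s[j]='c': k: 1→0; π[11]=0 (border '')
j=12 s[j]='b': π[12]=0 (border '')
j=13 s[j]='b': π[13]=0 (border '')
j=14 s[j]='b': π[14]=0 (border '')
j=15 s[j]='d': π[15]=1 (border 'd')
j=16 s[j]='d': k: 1→0; π[16]=1 (border 'd')
j=17 s[j]='a': π[17]=2 (border 'da')
j=18 s[j]='c': k: 2→0; π[18]=0 (border '')
j=19 s[j]='d': π[19]=1 (border 'd')
j=20 s[j]='c': k: 1→0; π[20]=0 (border '')
j=21 s[j]='a': π[21]=0 (border '')
j=22 s[j]='c': π[22]=0 (border '')
j=23 s[j]='b': π[23]=0 (border '')
j=24 s[j]='b': π[24]=0 (border '')
j=25 s[j]='d': π[25]=1 (border 'd')
j=26 s[j]='b': k: 1→0; π[26]=0 (border '')
j=27 s[j]='b': π[27]=0 (border '')
j=28 s[j]='b': π[28]=0 (border '')
j=29 s[j]='b': π[29]=0 (border '')
j=30 s[j]='a': π[30]=0 (border '')
j=31 s[j]='b': π[31]=0 (border '')
j=32 s[j]='c': π[32]=0 (border '')
j=33 s[j]='b': π[33]=0 (border '')
j=34 s[j]='d': π[34]=1 (border 'd')
j=35 s[j]='d': k: 1→0; π[35]=1 (border 'd')
j=36 s[j]='d': k: 1→0; π[36]=1 (border 'd')
j=37 s[j]='d': k: 1→0; π[37]=1 (border 'd')
j=38 s[j]='a': π[38]=2 (border 'da')

[0, 0, 0, 0, 0, 1, 2, 0, 0, 0, 1, 0, 0, 0, 0, 1, 1, 2, 0, 1, 0, 0, 0, 0, 0, 1, 0, 0, 0, 0, 0, 0, 0, 0, 1, 1, 1, 1, 2]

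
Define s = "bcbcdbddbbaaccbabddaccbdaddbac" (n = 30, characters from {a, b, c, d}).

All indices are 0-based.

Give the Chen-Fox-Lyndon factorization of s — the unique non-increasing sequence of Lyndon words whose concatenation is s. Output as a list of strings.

["bcbcdbdd", "b", "b", "aaccbabddaccbdaddbac"]

emit factor 1: 'bcbcdbdd' (i=0, period=8)
emit factor 2: 'b' (i=8, period=1)
emit factor 3: 'b' (i=9, period=1)
emit factor 4: 'aaccbabddaccbdaddbac' (i=10, period=20)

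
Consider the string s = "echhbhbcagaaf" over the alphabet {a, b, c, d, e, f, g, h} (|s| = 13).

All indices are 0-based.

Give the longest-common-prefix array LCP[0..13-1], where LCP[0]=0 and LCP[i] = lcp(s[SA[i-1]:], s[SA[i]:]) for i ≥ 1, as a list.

[0, 1, 1, 0, 1, 0, 1, 0, 0, 0, 0, 2, 1]

rank→(start, suffix):
  0 → (10, 'aaf')
  1 → (11, 'af')
  2 → (8, 'agaaf')
  3 → (6, 'bcagaaf')
  4 → (4, 'bhbcagaaf')
  5 → (7, 'cagaaf')
  6 → (1, 'chhbhbcagaaf')
  7 → (0, 'echhbhbcagaaf')
  8 → (12, 'f')
  9 → (9, 'gaaf')
  10 → (5, 'hbcagaaf')
  11 → (3, 'hbhbcagaaf')
  12 → (2, 'hhbhbcagaaf')

SA = [10, 11, 8, 6, 4, 7, 1, 0, 12, 9, 5, 3, 2]
rank  pair      lcp
   1  s[10:],s[11:]  1  'a'
   2  s[11:],s[8:]  1  'a'
   3  s[8:],s[6:]  0  ''
   4  s[6:],s[4:]  1  'b'
   5  s[4:],s[7:]  0  ''
   6  s[7:],s[1:]  1  'c'
   7  s[1:],s[0:]  0  ''
   8  s[0:],s[12:]  0  ''
   9  s[12:],s[9:]  0  ''
  10  s[9:],s[5:]  0  ''
  11  s[5:],s[3:]  2  'hb'
  12  s[3:],s[2:]  1  'h'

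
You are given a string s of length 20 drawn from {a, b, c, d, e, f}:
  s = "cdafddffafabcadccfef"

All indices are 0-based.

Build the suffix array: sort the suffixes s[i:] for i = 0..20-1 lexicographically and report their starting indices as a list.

[10, 13, 8, 2, 11, 12, 15, 0, 16, 1, 14, 4, 5, 18, 19, 9, 7, 3, 17, 6]

rank | idx | suffix
   0 |  10 | abcadccfef
   1 |  13 | adccfef
   2 |   8 | afabcadccfef
   3 |   2 | afddffafabcadccfef
   4 |  11 | bcadccfef
   5 |  12 | cadccfef
   6 |  15 | ccfef
   7 |   0 | cdafddffafabcadccfef
   8 |  16 | cfef
   9 |   1 | dafddffafabcadccfef
  10 |  14 | dccfef
  11 |   4 | ddffafabcadccfef
  12 |   5 | dffafabcadccfef
  13 |  18 | ef
  14 |  19 | f
  15 |   9 | fabcadccfef
  16 |   7 | fafabcadccfef
  17 |   3 | fddffafabcadccfef
  18 |  17 | fef
  19 |   6 | ffafabcadccfef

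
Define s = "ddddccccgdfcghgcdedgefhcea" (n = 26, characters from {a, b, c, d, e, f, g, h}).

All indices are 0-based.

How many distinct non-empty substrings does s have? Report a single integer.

325

rank→(start, suffix):
  0 → (25, 'a')
  1 → (4, 'ccccgdfcghgcdedgefhcea')
  2 → (5, 'cccgdfcghgcdedgefhcea')
  3 → (6, 'ccgdfcghgcdedgefhcea')
  4 → (15, 'cdedgefhcea')
  5 → (23, 'cea')
  6 → (7, 'cgdfcghgcdedgefhcea')
  7 → (11, 'cghgcdedgefhcea')
  8 → (3, 'dccccgdfcghgcdedgefhcea')
  9 → (2, 'ddccccgdfcghgcdedgefhcea')
  10 → (1, 'dddccccgdfcghgcdedgefhcea')
  11 → (0, 'ddddccccgdfcghgcdedgefhcea')
  12 → (16, 'dedgefhcea')
  13 → (9, 'dfcghgcdedgefhcea')
  14 → (18, 'dgefhcea')
  15 → (24, 'ea')
  16 → (17, 'edgefhcea')
  17 → (20, 'efhcea')
  18 → (10, 'fcghgcdedgefhcea')
  19 → (21, 'fhcea')
  20 → (14, 'gcdedgefhcea')
  21 → (8, 'gdfcghgcdedgefhcea')
  22 → (19, 'gefhcea')
  23 → (12, 'ghgcdedgefhcea')
  24 → (22, 'hcea')
  25 → (13, 'hgcdedgefhcea')

SA = [25, 4, 5, 6, 15, 23, 7, 11, 3, 2, 1, 0, 16, 9, 18, 24, 17, 20, 10, 21, 14, 8, 19, 12, 22, 13]
i: (SA[i-1],SA[i]) lcp shared
  1: (25,4) 0 ''
  2: (4,5) 3 'ccc'
  3: (5,6) 2 'cc'
  4: (6,15) 1 'c'
  5: (15,23) 1 'c'
  6: (23,7) 1 'c'
  7: (7,11) 2 'cg'
  8: (11,3) 0 ''
  9: (3,2) 1 'd'
  10: (2,1) 2 'dd'
  11: (1,0) 3 'ddd'
  12: (0,16) 1 'd'
  13: (16,9) 1 'd'
  14: (9,18) 1 'd'
  15: (18,24) 0 ''
  16: (24,17) 1 'e'
  17: (17,20) 1 'e'
  18: (20,10) 0 ''
  19: (10,21) 1 'f'
  20: (21,14) 0 ''
  21: (14,8) 1 'g'
  22: (8,19) 1 'g'
  23: (19,12) 1 'g'
  24: (12,22) 0 ''
  25: (22,13) 1 'h'

n(n+1)/2 = 26·27/2 = 351
Σ LCP = 0 + 0 + 3 + 2 + 1 + 1 + 1 + 2 + 0 + 1 + 2 + 3 + 1 + 1 + 1 + 0 + 1 + 1 + 0 + 1 + 0 + 1 + 1 + 1 + 0 + 1 = 26
distinct = 351 − 26 = 325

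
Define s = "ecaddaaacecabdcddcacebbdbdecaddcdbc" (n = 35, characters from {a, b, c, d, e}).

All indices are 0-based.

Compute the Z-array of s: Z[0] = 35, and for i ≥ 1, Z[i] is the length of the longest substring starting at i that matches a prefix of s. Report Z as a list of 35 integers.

[35, 0, 0, 0, 0, 0, 0, 0, 0, 3, 0, 0, 0, 0, 0, 0, 0, 0, 0, 0, 1, 0, 0, 0, 0, 0, 5, 0, 0, 0, 0, 0, 0, 0, 0]

Z[0]=35
i=1: fresh scan; Z[1]=0
i=2: fresh scan; Z[2]=0
i=3: fresh scan; Z[3]=0
i=4: fresh scan; Z[4]=0
i=5: fresh scan; Z[5]=0
i=6: fresh scan; Z[6]=0
i=7: fresh scan; Z[7]=0
i=8: fresh scan; Z[8]=0
i=9: fresh scan; Z[9]=3 scan→box=[9,12)
i=10: min(r-i=2, Z[1]=0)=0; Z[10]=0
i=11: min(r-i=1, Z[2]=0)=0; Z[11]=0
i=12: fresh scan; Z[12]=0
i=13: fresh scan; Z[13]=0
i=14: fresh scan; Z[14]=0
i=15: fresh scan; Z[15]=0
i=16: fresh scan; Z[16]=0
i=17: fresh scan; Z[17]=0
i=18: fresh scan; Z[18]=0
i=19: fresh scan; Z[19]=0
i=20: fresh scan; Z[20]=1 scan→box=[20,21)
i=21: fresh scan; Z[21]=0
i=22: fresh scan; Z[22]=0
i=23: fresh scan; Z[23]=0
i=24: fresh scan; Z[24]=0
i=25: fresh scan; Z[25]=0
i=26: fresh scan; Z[26]=5 scan→box=[26,31)
i=27: min(r-i=4, Z[1]=0)=0; Z[27]=0
i=28: min(r-i=3, Z[2]=0)=0; Z[28]=0
i=29: min(r-i=2, Z[3]=0)=0; Z[29]=0
i=30: min(r-i=1, Z[4]=0)=0; Z[30]=0
i=31: fresh scan; Z[31]=0
i=32: fresh scan; Z[32]=0
i=33: fresh scan; Z[33]=0
i=34: fresh scan; Z[34]=0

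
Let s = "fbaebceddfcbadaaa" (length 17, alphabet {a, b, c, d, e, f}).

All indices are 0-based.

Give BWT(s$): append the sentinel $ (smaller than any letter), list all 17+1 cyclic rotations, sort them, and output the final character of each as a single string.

aaadbbcfefbaedac$d

rank  rotation            last
    0  $fbaebceddfcbadaaa  a
    1  a$fbaebceddfcbadaa  a
    2  aa$fbaebceddfcbada  a
    3  aaa$fbaebceddfcbad  d
    4  adaaa$fbaebceddfcb  b
    5  aebceddfcbadaaa$fb  b
    6  badaaa$fbaebceddfc  c
    7  baebceddfcbadaaa$f  f
    8  bceddfcbadaaa$fbae  e
    9  cbadaaa$fbaebceddf  f
   10  ceddfcbadaaa$fbaeb  b
   11  daaa$fbaebceddfcba  a
   12  ddfcbadaaa$fbaebce  e
   13  dfcbadaaa$fbaebced  d
   14  ebceddfcbadaaa$fba  a
   15  eddfcbadaaa$fbaebc  c
   16  fbaebceddfcbadaaa$  $
   17  fcbadaaa$fbaebcedd  d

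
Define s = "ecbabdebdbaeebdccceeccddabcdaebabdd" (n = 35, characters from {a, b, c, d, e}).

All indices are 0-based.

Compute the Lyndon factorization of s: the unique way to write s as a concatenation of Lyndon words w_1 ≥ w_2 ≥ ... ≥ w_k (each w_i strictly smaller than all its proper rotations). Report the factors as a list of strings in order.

emit factor 1: 'e' (i=0, period=1)
emit factor 2: 'c' (i=1, period=1)
emit factor 3: 'b' (i=2, period=1)
emit factor 4: 'abdebdbaeebdccceeccdd' (i=3, period=21)
emit factor 5: 'abcdaebabdd' (i=24, period=11)

["e", "c", "b", "abdebdbaeebdccceeccdd", "abcdaebabdd"]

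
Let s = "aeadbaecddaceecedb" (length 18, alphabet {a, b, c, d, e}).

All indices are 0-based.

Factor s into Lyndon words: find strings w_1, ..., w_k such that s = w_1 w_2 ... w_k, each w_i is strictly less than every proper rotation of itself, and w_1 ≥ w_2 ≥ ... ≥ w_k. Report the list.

emit factor 1: 'ae' (i=0, period=2)
emit factor 2: 'adbaecdd' (i=2, period=8)
emit factor 3: 'aceecedb' (i=10, period=8)

["ae", "adbaecdd", "aceecedb"]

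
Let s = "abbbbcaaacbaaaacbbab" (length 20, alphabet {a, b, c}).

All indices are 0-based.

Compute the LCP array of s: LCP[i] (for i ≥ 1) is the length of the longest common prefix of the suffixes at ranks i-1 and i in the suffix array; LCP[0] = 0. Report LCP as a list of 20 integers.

rank→(start, suffix):
  0 → (11, 'aaaacbbab')
  1 → (6, 'aaacbaaaacbbab')
  2 → (12, 'aaacbbab')
  3 → (7, 'aacbaaaacbbab')
  4 → (13, 'aacbbab')
  5 → (18, 'ab')
  6 → (0, 'abbbbcaaacbaaaacbbab')
  7 → (8, 'acbaaaacbbab')
  8 → (14, 'acbbab')
  9 → (19, 'b')
  10 → (10, 'baaaacbbab')
  11 → (17, 'bab')
  12 → (16, 'bbab')
  13 → (1, 'bbbbcaaacbaaaacbbab')
  14 → (2, 'bbbcaaacbaaaacbbab')
  15 → (3, 'bbcaaacbaaaacbbab')
  16 → (4, 'bcaaacbaaaacbbab')
  17 → (5, 'caaacbaaaacbbab')
  18 → (9, 'cbaaaacbbab')
  19 → (15, 'cbbab')

SA = [11, 6, 12, 7, 13, 18, 0, 8, 14, 19, 10, 17, 16, 1, 2, 3, 4, 5, 9, 15]
rank  pair      lcp
   1  s[11:],s[6:]  3  'aaa'
   2  s[6:],s[12:]  5  'aaacb'
   3  s[12:],s[7:]  2  'aa'
   4  s[7:],s[13:]  4  'aacb'
   5  s[13:],s[18:]  1  'a'
   6  s[18:],s[0:]  2  'ab'
   7  s[0:],s[8:]  1  'a'
   8  s[8:],s[14:]  3  'acb'
   9  s[14:],s[19:]  0  ''
  10  s[19:],s[10:]  1  'b'
  11  s[10:],s[17:]  2  'ba'
  12  s[17:],s[16:]  1  'b'
  13  s[16:],s[1:]  2  'bb'
  14  s[1:],s[2:]  3  'bbb'
  15  s[2:],s[3:]  2  'bb'
  16  s[3:],s[4:]  1  'b'
  17  s[4:],s[5:]  0  ''
  18  s[5:],s[9:]  1  'c'
  19  s[9:],s[15:]  2  'cb'

[0, 3, 5, 2, 4, 1, 2, 1, 3, 0, 1, 2, 1, 2, 3, 2, 1, 0, 1, 2]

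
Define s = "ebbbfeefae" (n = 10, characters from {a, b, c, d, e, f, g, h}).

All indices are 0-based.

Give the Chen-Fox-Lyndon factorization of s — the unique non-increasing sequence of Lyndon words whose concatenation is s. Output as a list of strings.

emit factor 1: 'e' (i=0, period=1)
emit factor 2: 'bbbfeef' (i=1, period=7)
emit factor 3: 'ae' (i=8, period=2)

["e", "bbbfeef", "ae"]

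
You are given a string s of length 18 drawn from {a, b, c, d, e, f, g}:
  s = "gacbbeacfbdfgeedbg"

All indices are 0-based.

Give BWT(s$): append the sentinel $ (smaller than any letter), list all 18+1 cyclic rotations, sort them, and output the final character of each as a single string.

rank  rotation             last
    0  $gacbbeacfbdfgeedbg  g
    1  acbbeacfbdfgeedbg$g  g
    2  acfbdfgeedbg$gacbbe  e
    3  bbeacfbdfgeedbg$gac  c
    4  bdfgeedbg$gacbbeacf  f
    5  beacfbdfgeedbg$gacb  b
    6  bg$gacbbeacfbdfgeed  d
    7  cbbeacfbdfgeedbg$ga  a
    8  cfbdfgeedbg$gacbbea  a
    9  dbg$gacbbeacfbdfgee  e
   10  dfgeedbg$gacbbeacfb  b
   11  eacfbdfgeedbg$gacbb  b
   12  edbg$gacbbeacfbdfge  e
   13  eedbg$gacbbeacfbdfg  g
   14  fbdfgeedbg$gacbbeac  c
   15  fgeedbg$gacbbeacfbd  d
   16  g$gacbbeacfbdfgeedb  b
   17  gacbbeacfbdfgeedbg$  $
   18  geedbg$gacbbeacfbdf  f

ggecfbdaaebbegcdb$f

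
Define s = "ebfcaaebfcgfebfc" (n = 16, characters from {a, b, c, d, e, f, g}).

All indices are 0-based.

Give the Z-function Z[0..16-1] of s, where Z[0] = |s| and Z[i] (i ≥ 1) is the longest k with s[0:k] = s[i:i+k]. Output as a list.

[16, 0, 0, 0, 0, 0, 4, 0, 0, 0, 0, 0, 4, 0, 0, 0]

Z[0]=16
i=1: outside box; Z[1]=0
i=2: outside box; Z[2]=0
i=3: outside box; Z[3]=0
i=4: outside box; Z[4]=0
i=5: outside box; Z[5]=0
i=6: outside box; Z[6]=4 scan→box=[6,10)
i=7: min(r-i=3, Z[1]=0)=0; Z[7]=0
i=8: min(r-i=2, Z[2]=0)=0; Z[8]=0
i=9: min(r-i=1, Z[3]=0)=0; Z[9]=0
i=10: outside box; Z[10]=0
i=11: outside box; Z[11]=0
i=12: outside box; Z[12]=4 scan→box=[12,16)
i=13: min(r-i=3, Z[1]=0)=0; Z[13]=0
i=14: min(r-i=2, Z[2]=0)=0; Z[14]=0
i=15: min(r-i=1, Z[3]=0)=0; Z[15]=0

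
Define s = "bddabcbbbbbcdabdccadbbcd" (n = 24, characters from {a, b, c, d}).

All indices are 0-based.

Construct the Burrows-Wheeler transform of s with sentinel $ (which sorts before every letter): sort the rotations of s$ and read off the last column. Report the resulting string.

dddccbbdbabba$cbdbbcdcabb

rank  rotation                   last
    0  $bddabcbbbbbcdabdccadbbcd  d
    1  abcbbbbbcdabdccadbbcd$bdd  d
    2  abdccadbbcd$bddabcbbbbbcd  d
    3  adbbcd$bddabcbbbbbcdabdcc  c
    4  bbbbbcdabdccadbbcd$bddabc  c
    5  bbbbcdabdccadbbcd$bddabcb  b
    6  bbbcdabdccadbbcd$bddabcbb  b
    7  bbcd$bddabcbbbbbcdabdccad  d
    8  bbcdabdccadbbcd$bddabcbbb  b
    9  bcbbbbbcdabdccadbbcd$bdda  a
   10  bcd$bddabcbbbbbcdabdccadb  b
   11  bcdabdccadbbcd$bddabcbbbb  b
   12  bdccadbbcd$bddabcbbbbbcda  a
   13  bddabcbbbbbcdabdccadbbcd$  $
   14  cadbbcd$bddabcbbbbbcdabdc  c
   15  cbbbbbcdabdccadbbcd$bddab  b
   16  ccadbbcd$bddabcbbbbbcdabd  d
   17  cd$bddabcbbbbbcdabdccadbb  b
   18  cdabdccadbbcd$bddabcbbbbb  b
   19  d$bddabcbbbbbcdabdccadbbc  c
   20  dabcbbbbbcdabdccadbbcd$bd  d
   21  dabdccadbbcd$bddabcbbbbbc  c
   22  dbbcd$bddabcbbbbbcdabdcca  a
   23  dccadbbcd$bddabcbbbbbcdab  b
   24  ddabcbbbbbcdabdccadbbcd$b  b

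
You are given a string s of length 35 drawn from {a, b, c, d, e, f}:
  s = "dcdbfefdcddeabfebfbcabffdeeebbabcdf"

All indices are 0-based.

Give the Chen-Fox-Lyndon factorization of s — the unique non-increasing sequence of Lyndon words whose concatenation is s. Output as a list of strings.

["d", "cd", "bfefdcdde", "abfebfbcabffdeeebb", "abcdf"]

emit factor 1: 'd' (i=0, period=1)
emit factor 2: 'cd' (i=1, period=2)
emit factor 3: 'bfefdcdde' (i=3, period=9)
emit factor 4: 'abfebfbcabffdeeebb' (i=12, period=18)
emit factor 5: 'abcdf' (i=30, period=5)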